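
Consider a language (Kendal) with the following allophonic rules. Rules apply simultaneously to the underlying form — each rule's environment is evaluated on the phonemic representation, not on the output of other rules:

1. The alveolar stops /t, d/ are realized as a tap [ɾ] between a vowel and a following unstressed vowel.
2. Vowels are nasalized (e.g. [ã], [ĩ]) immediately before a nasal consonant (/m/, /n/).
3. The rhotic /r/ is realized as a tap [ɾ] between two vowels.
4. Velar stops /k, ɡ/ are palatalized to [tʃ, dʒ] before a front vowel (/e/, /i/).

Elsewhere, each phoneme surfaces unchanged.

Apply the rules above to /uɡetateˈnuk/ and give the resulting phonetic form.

/u/ (word-initial) is in the target of rule 2 but the environment (before a nasal consonant) is not met → [u].
/ɡ/ (between /u/ and /e/) occurs before a front vowel → [dʒ] by rule 4.
/e/ (between /ɡ/ and /t/) fails the environment for rule 2, so it stays [e].
/t/ — between /e/ and /a/, between a vowel and a following unstressed vowel — surfaces as [ɾ] (rule 1).
/a/ — between /t/ and /t/; rule 2 does not apply here → [a].
/t/ (between /a/ and /e/): between a vowel and a following unstressed vowel, so rule 1 applies → [ɾ].
/e/ — between /t/ and /n/, before a nasal consonant — surfaces as [ẽ] (rule 2).
/u/ (between /n/ and /k/) is in the target of rule 2 but the environment (before a nasal consonant) is not met → [u].
/k/ (word-final) is in the target of rule 4 but the environment (before a front vowel) is not met → [k].

[udʒeɾaɾẽˈnuk]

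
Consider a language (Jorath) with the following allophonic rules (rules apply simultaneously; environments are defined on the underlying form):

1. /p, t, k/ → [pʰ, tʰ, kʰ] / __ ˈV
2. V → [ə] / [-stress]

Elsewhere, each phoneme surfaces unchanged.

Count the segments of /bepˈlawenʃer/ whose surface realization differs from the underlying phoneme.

3

Segments that undergo a rule: /e/ → [ə] (rule 2); /e/ → [ə] (rule 2); /e/ → [ə] (rule 2).
All other segments surface unchanged.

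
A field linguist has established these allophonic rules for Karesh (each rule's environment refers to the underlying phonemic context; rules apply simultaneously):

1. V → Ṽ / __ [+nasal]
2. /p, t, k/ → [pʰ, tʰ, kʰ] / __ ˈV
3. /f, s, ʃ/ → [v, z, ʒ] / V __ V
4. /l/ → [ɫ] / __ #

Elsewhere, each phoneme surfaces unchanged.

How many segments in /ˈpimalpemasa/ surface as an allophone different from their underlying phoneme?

4

Segments that undergo a rule: /p/ → [pʰ] (rule 2); /i/ → [ĩ] (rule 1); /e/ → [ẽ] (rule 1); /s/ → [z] (rule 3).
All other segments surface unchanged.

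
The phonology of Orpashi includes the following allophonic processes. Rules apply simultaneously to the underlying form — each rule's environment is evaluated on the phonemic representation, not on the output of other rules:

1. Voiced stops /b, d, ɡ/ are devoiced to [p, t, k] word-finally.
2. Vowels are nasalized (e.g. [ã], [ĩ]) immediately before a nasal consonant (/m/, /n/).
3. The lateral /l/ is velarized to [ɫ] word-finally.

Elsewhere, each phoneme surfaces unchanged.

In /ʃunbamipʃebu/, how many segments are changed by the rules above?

2

Segments that undergo a rule: /u/ → [ũ] (rule 2); /a/ → [ã] (rule 2).
All other segments surface unchanged.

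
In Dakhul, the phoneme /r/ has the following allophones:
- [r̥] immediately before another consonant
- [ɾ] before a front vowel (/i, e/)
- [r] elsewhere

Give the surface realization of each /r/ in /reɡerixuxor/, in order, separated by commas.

[ɾ], [ɾ], [r]

Occurrence 1 (position 1): before a front vowel (/i, e/) → [ɾ].
Occurrence 2 (position 5): before a front vowel (/i, e/) → [ɾ].
Occurrence 3 (position 11): no conditioning environment matches → elsewhere allophone [r].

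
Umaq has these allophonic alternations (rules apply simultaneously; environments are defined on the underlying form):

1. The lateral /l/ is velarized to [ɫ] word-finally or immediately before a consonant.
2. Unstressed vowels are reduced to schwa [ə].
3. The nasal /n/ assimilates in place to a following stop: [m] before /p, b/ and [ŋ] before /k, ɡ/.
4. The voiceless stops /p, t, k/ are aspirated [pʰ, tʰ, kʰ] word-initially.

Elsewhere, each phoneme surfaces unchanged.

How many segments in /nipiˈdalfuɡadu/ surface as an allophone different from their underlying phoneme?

6

Segments that undergo a rule: /i/ → [ə] (rule 2); /i/ → [ə] (rule 2); /l/ → [ɫ] (rule 1); /u/ → [ə] (rule 2); /a/ → [ə] (rule 2); /u/ → [ə] (rule 2).
All other segments surface unchanged.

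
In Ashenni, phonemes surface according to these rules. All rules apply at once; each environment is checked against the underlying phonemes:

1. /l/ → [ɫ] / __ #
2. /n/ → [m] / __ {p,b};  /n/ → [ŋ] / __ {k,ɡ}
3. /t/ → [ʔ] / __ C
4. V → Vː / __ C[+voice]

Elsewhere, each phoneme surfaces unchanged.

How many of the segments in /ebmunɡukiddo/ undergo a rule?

4

Segments that undergo a rule: /e/ → [eː] (rule 4); /u/ → [uː] (rule 4); /n/ → [ŋ] (rule 2); /i/ → [iː] (rule 4).
All other segments surface unchanged.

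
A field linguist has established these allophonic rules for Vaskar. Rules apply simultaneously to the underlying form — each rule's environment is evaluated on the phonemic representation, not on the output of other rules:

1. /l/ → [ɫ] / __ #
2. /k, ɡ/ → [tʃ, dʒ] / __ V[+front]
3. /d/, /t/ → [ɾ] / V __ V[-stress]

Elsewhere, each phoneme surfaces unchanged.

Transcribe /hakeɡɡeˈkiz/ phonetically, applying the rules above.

[hatʃeɡdʒeˈtʃiz]

/h/ (word-initial): no rule targets it → [h].
/a/ (between /h/ and /k/): no rule targets it → [a].
/k/ (between /a/ and /e/): before a front vowel, so rule 2 applies → [tʃ].
/e/ — not in any rule's target class → [e].
/ɡ/ (between /e/ and /ɡ/): rule 2 targets it, but not before a front vowel → unchanged [ɡ].
Rule 2 applies to /ɡ/ (between /ɡ/ and /e/: before a front vowel) → [dʒ].
/e/ — not in any rule's target class → [e].
/k/ meets the environment for rule 2 (before a front vowel) → [tʃ].
/i/ — not in any rule's target class → [i].
/z/ — not in any rule's target class → [z].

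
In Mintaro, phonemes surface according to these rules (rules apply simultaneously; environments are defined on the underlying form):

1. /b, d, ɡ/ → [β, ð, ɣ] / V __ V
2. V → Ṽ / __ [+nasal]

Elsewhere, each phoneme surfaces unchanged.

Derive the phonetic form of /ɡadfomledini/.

/ɡ/ — word-initial; rule 1 does not apply here → [ɡ].
/a/ (between /ɡ/ and /d/) is in the target of rule 2 but the environment (before a nasal consonant) is not met → [a].
/d/ — between /a/ and /f/; rule 1 does not apply here → [d].
Rule 2 applies to /o/ (between /f/ and /m/: before a nasal consonant) → [õ].
/e/ (between /l/ and /d/) is in the target of rule 2 but the environment (before a nasal consonant) is not met → [e].
/d/ (between /e/ and /i/): between two vowels, so rule 1 applies → [ð].
/i/ — between /d/ and /n/, before a nasal consonant — surfaces as [ĩ] (rule 2).
/i/ (word-final): rule 2 targets it, but not before a nasal consonant → unchanged [i].

[ɡadfõmleðĩni]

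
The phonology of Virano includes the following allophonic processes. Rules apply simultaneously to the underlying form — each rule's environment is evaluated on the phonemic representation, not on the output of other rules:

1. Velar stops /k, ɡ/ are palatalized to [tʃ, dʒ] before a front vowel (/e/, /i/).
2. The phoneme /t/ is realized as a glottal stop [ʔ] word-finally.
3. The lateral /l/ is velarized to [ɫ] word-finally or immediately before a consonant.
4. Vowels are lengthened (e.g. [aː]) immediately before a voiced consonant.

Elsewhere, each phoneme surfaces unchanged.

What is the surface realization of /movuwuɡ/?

Rule 4 applies to /o/ (between /m/ and /v/: before a voiced consonant) → [oː].
/u/ meets the environment for rule 4 (before a voiced consonant) → [uː].
Rule 4 applies to /u/ (between /w/ and /ɡ/: before a voiced consonant) → [uː].
/ɡ/ — word-final; rule 1 does not apply here → [ɡ].

[moːvuːwuːɡ]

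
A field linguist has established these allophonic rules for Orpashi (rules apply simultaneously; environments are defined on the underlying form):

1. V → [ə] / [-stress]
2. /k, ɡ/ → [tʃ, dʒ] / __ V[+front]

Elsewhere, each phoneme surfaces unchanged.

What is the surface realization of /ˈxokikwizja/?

/x/ (word-initial): no rule targets it → [x].
/o/ (between /x/ and /k/) fails the environment for rule 1, so it stays [o].
/k/ meets the environment for rule 2 (before a front vowel) → [tʃ].
/i/ (between /k/ and /k/): in an unstressed syllable, so rule 1 applies → [ə].
/k/ (between /i/ and /w/) is in the target of rule 2 but the environment (before a front vowel) is not met → [k].
/w/ stays [w].
/i/ meets the environment for rule 1 (in an unstressed syllable) → [ə].
/z/ — not in any rule's target class → [z].
/j/ (between /z/ and /a/) is unaffected → [j].
/a/ meets the environment for rule 1 (in an unstressed syllable) → [ə].

[ˈxotʃəkwəzjə]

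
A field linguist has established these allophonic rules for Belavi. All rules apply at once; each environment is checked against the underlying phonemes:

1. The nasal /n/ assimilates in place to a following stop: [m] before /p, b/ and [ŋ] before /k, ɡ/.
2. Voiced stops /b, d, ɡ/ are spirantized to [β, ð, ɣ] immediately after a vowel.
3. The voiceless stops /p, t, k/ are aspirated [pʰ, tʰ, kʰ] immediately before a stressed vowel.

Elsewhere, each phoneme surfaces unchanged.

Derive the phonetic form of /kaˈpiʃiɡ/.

/k/ (word-initial) is in the target of rule 3 but the environment (immediately before a stressed vowel) is not met → [k].
/a/ (between /k/ and /p/): no rule targets it → [a].
/p/ (between /a/ and /i/): immediately before a stressed vowel, so rule 3 applies → [pʰ].
/i/ (between /p/ and /ʃ/): no rule targets it → [i].
/ʃ/ (between /i/ and /i/): no rule targets it → [ʃ].
/i/ (between /ʃ/ and /ɡ/) is unaffected → [i].
/ɡ/ — word-final, immediately after a vowel — surfaces as [ɣ] (rule 2).

[kaˈpʰiʃiɣ]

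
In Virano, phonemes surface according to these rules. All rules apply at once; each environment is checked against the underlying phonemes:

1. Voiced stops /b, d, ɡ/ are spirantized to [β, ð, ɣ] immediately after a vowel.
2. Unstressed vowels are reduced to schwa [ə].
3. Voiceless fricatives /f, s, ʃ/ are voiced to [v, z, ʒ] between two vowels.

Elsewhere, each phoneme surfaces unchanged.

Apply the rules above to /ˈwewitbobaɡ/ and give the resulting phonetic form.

[ˈwewətbəβəɣ]

/w/ (word-initial) is unaffected → [w].
/e/ (between /w/ and /w/): rule 2 targets it, but not in an unstressed syllable → unchanged [e].
/w/ (between /e/ and /i/): no rule targets it → [w].
Rule 2 applies to /i/ (between /w/ and /t/: in an unstressed syllable) → [ə].
/t/ stays [t].
/b/ (between /t/ and /o/) fails the environment for rule 1, so it stays [b].
/o/ (between /b/ and /b/): in an unstressed syllable, so rule 2 applies → [ə].
/b/ — between /o/ and /a/, immediately after a vowel — surfaces as [β] (rule 1).
/a/ meets the environment for rule 2 (in an unstressed syllable) → [ə].
Rule 1 applies to /ɡ/ (word-final: immediately after a vowel) → [ɣ].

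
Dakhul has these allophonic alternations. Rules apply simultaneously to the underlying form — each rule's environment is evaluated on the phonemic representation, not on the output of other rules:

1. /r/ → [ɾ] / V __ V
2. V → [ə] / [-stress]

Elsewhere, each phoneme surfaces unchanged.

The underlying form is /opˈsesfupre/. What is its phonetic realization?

[əpˈsesfəprə]

/o/ (word-initial): in an unstressed syllable, so rule 2 applies → [ə].
/p/ stays [p].
/s/ (between /p/ and /e/) is unaffected → [s].
/e/ (between /s/ and /s/) is in the target of rule 2 but the environment (in an unstressed syllable) is not met → [e].
/s/ stays [s].
/f/ stays [f].
/u/ meets the environment for rule 2 (in an unstressed syllable) → [ə].
/p/ (between /u/ and /r/) is unaffected → [p].
/r/ — between /p/ and /e/; rule 1 does not apply here → [r].
/e/ — word-final, in an unstressed syllable — surfaces as [ə] (rule 2).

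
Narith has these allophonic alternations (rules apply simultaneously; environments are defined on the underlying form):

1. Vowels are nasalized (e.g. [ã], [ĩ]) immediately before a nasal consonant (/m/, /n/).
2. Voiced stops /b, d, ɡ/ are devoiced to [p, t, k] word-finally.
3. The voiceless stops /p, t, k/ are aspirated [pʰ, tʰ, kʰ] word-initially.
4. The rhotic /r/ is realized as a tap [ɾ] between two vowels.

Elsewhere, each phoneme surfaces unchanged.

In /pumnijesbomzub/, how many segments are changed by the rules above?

4

Segments that undergo a rule: /p/ → [pʰ] (rule 3); /u/ → [ũ] (rule 1); /o/ → [õ] (rule 1); /b/ → [p] (rule 2).
All other segments surface unchanged.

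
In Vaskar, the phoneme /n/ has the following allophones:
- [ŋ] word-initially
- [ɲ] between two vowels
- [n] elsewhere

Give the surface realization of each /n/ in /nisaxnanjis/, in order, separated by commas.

Occurrence 1 (position 1): word-initially → [ŋ].
Occurrence 2 (position 6): no conditioning environment matches → elsewhere allophone [n].
Occurrence 3 (position 8): no conditioning environment matches → elsewhere allophone [n].

[ŋ], [n], [n]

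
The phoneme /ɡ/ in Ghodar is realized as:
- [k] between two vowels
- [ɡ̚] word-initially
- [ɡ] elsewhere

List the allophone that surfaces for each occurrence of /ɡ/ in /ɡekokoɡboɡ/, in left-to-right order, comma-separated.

Occurrence 1 (position 1): word-initially → [ɡ̚].
Occurrence 2 (position 7): no conditioning environment matches → elsewhere allophone [ɡ].
Occurrence 3 (position 10): no conditioning environment matches → elsewhere allophone [ɡ].

[ɡ̚], [ɡ], [ɡ]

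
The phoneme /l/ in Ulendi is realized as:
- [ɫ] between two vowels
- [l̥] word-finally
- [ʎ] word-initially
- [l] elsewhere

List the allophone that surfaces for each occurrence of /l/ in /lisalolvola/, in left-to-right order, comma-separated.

Occurrence 1 (position 1): word-initially → [ʎ].
Occurrence 2 (position 5): between two vowels → [ɫ].
Occurrence 3 (position 7): no conditioning environment matches → elsewhere allophone [l].
Occurrence 4 (position 10): between two vowels → [ɫ].

[ʎ], [ɫ], [l], [ɫ]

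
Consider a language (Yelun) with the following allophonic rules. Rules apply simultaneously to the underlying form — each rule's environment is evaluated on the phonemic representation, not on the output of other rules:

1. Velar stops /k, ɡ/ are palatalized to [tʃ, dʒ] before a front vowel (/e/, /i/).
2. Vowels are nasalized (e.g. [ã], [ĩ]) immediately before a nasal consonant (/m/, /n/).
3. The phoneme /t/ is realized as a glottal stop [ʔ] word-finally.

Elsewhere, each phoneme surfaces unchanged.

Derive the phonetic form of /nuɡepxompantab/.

/n/ (word-initial) is unaffected → [n].
/u/ — between /n/ and /ɡ/; rule 2 does not apply here → [u].
Rule 1 applies to /ɡ/ (between /u/ and /e/: before a front vowel) → [dʒ].
/e/ (between /ɡ/ and /p/): rule 2 targets it, but not before a nasal consonant → unchanged [e].
/p/ (between /e/ and /x/) is unaffected → [p].
/x/ stays [x].
/o/ — between /x/ and /m/, before a nasal consonant — surfaces as [õ] (rule 2).
/m/ — not in any rule's target class → [m].
/p/ (between /m/ and /a/): no rule targets it → [p].
Rule 2 applies to /a/ (between /p/ and /n/: before a nasal consonant) → [ã].
/n/ stays [n].
/t/ (between /n/ and /a/) fails the environment for rule 3, so it stays [t].
/a/ (between /t/ and /b/): rule 2 targets it, but not before a nasal consonant → unchanged [a].
/b/ stays [b].

[nudʒepxõmpãntab]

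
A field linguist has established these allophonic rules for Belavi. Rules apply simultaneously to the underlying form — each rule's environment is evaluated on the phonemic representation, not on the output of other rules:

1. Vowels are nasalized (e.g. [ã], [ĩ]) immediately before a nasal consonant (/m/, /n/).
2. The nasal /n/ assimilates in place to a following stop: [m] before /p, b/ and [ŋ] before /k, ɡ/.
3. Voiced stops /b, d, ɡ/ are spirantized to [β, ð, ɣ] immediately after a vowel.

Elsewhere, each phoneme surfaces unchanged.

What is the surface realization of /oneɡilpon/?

Rule 1 applies to /o/ (word-initial: before a nasal consonant) → [õ].
/n/ — between /o/ and /e/; rule 2 does not apply here → [n].
/e/ (between /n/ and /ɡ/) is in the target of rule 1 but the environment (before a nasal consonant) is not met → [e].
/ɡ/ — between /e/ and /i/, immediately after a vowel — surfaces as [ɣ] (rule 3).
/i/ (between /ɡ/ and /l/) is in the target of rule 1 but the environment (before a nasal consonant) is not met → [i].
Rule 1 applies to /o/ (between /p/ and /n/: before a nasal consonant) → [õ].
/n/ — word-final; rule 2 does not apply here → [n].

[õneɣilpõn]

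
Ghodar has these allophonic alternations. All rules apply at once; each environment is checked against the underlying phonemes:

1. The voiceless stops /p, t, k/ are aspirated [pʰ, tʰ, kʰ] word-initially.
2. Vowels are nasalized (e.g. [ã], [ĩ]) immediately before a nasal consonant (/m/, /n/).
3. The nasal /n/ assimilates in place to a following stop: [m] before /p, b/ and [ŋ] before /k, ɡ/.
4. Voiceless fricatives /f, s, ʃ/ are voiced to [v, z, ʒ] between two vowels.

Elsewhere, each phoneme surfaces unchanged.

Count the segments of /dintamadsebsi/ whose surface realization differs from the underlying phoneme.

Segments that undergo a rule: /i/ → [ĩ] (rule 2); /a/ → [ã] (rule 2).
All other segments surface unchanged.

2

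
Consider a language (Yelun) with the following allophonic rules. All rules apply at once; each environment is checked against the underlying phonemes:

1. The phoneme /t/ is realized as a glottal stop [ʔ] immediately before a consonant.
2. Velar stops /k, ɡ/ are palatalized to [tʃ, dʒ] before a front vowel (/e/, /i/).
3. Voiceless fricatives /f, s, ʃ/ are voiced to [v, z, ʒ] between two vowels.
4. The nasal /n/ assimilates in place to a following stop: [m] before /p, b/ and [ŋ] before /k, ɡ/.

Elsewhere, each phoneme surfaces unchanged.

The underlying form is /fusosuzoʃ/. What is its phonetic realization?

[fuzozuzoʃ]

/f/ (word-initial) is in the target of rule 3 but the environment (between two vowels) is not met → [f].
Rule 3 applies to /s/ (between /u/ and /o/: between two vowels) → [z].
/s/ — between /o/ and /u/, between two vowels — surfaces as [z] (rule 3).
/ʃ/ (word-final) is in the target of rule 3 but the environment (between two vowels) is not met → [ʃ].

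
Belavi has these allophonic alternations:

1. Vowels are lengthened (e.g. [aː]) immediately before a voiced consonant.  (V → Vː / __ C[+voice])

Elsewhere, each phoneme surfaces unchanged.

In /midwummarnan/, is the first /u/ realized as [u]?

Rule 1 applies to /u/ (between /w/ and /m/: before a voiced consonant) → [uː].
The actual realization is [uː], not [u].

No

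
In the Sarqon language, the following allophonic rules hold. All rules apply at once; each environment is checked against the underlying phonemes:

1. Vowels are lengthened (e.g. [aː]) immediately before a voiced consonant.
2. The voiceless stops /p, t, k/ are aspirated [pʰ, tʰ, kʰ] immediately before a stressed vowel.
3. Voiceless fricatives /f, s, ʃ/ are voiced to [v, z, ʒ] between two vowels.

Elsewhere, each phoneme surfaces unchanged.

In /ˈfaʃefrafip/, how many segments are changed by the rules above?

2

Segments that undergo a rule: /ʃ/ → [ʒ] (rule 3); /f/ → [v] (rule 3).
All other segments surface unchanged.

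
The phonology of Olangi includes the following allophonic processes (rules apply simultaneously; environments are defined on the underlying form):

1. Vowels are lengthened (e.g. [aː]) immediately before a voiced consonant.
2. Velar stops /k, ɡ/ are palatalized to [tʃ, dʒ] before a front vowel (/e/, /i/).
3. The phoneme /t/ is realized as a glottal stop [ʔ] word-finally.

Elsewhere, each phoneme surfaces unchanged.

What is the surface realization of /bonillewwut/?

/b/ — not in any rule's target class → [b].
Rule 1 applies to /o/ (between /b/ and /n/: before a voiced consonant) → [oː].
/n/ — not in any rule's target class → [n].
Rule 1 applies to /i/ (between /n/ and /l/: before a voiced consonant) → [iː].
/l/ stays [l].
/l/ — not in any rule's target class → [l].
/e/ (between /l/ and /w/) occurs before a voiced consonant → [eː] by rule 1.
/w/ (between /e/ and /w/) is unaffected → [w].
/w/ stays [w].
/u/ — between /w/ and /t/; rule 1 does not apply here → [u].
/t/ — word-final, word-finally — surfaces as [ʔ] (rule 3).

[boːniːlleːwwuʔ]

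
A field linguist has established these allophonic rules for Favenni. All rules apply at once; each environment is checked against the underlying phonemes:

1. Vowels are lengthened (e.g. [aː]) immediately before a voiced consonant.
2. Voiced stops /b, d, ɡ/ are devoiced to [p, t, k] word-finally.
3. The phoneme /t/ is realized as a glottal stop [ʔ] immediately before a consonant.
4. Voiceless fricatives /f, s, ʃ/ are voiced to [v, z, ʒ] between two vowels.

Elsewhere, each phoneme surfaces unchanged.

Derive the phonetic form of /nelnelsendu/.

[neːlneːlseːndu]

/n/ — not in any rule's target class → [n].
/e/ (between /n/ and /l/) occurs before a voiced consonant → [eː] by rule 1.
/l/ (between /e/ and /n/) is unaffected → [l].
/n/ (between /l/ and /e/) is unaffected → [n].
Rule 1 applies to /e/ (between /n/ and /l/: before a voiced consonant) → [eː].
/l/ (between /e/ and /s/) is unaffected → [l].
/s/ (between /l/ and /e/): rule 4 targets it, but not between two vowels → unchanged [s].
/e/ (between /s/ and /n/): before a voiced consonant, so rule 1 applies → [eː].
/n/ (between /e/ and /d/): no rule targets it → [n].
/d/ (between /n/ and /u/): rule 2 targets it, but not word-finally → unchanged [d].
/u/ (word-final) fails the environment for rule 1, so it stays [u].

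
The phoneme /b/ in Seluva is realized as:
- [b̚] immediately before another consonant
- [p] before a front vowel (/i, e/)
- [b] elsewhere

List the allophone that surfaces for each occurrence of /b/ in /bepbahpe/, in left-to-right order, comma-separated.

Occurrence 1 (position 1): before a front vowel (/i, e/) → [p].
Occurrence 2 (position 4): no conditioning environment matches → elsewhere allophone [b].

[p], [b]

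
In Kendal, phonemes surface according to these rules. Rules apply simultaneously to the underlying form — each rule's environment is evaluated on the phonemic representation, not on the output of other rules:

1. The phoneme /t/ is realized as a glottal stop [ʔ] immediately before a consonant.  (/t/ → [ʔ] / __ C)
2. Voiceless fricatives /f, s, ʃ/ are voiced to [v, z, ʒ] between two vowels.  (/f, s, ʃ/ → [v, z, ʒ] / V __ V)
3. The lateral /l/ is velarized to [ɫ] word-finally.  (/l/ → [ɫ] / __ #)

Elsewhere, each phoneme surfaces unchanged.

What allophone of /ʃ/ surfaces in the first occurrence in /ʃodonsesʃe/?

[ʃ]

/ʃ/ (word-initial): rule 2 targets it, but not between two vowels → unchanged [ʃ].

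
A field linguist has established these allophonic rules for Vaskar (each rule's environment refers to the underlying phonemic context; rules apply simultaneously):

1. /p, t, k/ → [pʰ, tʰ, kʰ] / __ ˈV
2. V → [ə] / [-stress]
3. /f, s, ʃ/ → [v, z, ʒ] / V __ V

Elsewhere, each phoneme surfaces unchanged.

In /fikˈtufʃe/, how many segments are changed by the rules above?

Segments that undergo a rule: /i/ → [ə] (rule 2); /t/ → [tʰ] (rule 1); /e/ → [ə] (rule 2).
All other segments surface unchanged.

3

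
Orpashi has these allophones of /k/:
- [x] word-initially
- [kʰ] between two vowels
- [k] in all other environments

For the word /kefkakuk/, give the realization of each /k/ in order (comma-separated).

[x], [k], [kʰ], [k]

Occurrence 1 (position 1): word-initially → [x].
Occurrence 2 (position 4): no conditioning environment matches → elsewhere allophone [k].
Occurrence 3 (position 6): between two vowels → [kʰ].
Occurrence 4 (position 8): no conditioning environment matches → elsewhere allophone [k].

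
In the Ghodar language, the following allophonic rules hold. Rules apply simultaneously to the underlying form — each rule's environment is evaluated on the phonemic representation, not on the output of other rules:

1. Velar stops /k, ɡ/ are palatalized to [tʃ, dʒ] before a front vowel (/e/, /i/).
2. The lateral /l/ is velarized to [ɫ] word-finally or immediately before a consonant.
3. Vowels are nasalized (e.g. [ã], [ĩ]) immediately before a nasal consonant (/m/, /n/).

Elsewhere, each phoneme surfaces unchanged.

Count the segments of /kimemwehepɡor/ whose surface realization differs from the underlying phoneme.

Segments that undergo a rule: /k/ → [tʃ] (rule 1); /i/ → [ĩ] (rule 3); /e/ → [ẽ] (rule 3).
All other segments surface unchanged.

3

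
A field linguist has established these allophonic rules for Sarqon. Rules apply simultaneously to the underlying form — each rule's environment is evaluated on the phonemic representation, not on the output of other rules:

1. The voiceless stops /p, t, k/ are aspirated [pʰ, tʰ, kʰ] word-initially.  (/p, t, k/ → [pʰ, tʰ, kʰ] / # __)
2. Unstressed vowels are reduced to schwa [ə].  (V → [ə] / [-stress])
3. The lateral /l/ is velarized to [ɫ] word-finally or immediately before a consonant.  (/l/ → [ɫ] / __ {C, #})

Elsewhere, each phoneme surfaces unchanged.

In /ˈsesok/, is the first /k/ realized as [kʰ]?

No

/k/ (word-final) is in the target of rule 1 but the environment (word-initially) is not met → [k].
The actual realization is [k], not [kʰ].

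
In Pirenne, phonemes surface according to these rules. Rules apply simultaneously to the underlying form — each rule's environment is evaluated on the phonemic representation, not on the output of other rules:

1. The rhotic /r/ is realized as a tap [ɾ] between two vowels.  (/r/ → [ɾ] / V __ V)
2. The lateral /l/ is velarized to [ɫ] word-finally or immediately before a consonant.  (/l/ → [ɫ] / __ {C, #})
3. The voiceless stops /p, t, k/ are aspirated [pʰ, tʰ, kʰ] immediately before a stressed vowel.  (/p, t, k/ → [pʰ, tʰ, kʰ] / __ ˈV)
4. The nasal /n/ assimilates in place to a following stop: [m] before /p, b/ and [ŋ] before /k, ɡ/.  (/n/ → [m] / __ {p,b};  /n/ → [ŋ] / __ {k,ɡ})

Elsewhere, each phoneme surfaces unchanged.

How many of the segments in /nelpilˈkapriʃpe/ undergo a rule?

3

Segments that undergo a rule: /l/ → [ɫ] (rule 2); /l/ → [ɫ] (rule 2); /k/ → [kʰ] (rule 3).
All other segments surface unchanged.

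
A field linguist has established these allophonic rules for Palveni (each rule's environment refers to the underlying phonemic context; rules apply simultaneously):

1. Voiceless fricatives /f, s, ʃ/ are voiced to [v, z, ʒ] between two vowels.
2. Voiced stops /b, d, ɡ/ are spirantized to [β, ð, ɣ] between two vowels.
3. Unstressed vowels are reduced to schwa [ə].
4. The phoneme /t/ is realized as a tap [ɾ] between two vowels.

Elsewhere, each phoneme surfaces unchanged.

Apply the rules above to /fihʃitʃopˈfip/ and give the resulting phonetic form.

/f/ (word-initial) is in the target of rule 1 but the environment (between two vowels) is not met → [f].
/i/ — between /f/ and /h/, in an unstressed syllable — surfaces as [ə] (rule 3).
/h/ (between /i/ and /ʃ/) is unaffected → [h].
/ʃ/ (between /h/ and /i/) is in the target of rule 1 but the environment (between two vowels) is not met → [ʃ].
/i/ (between /ʃ/ and /t/): in an unstressed syllable, so rule 3 applies → [ə].
/t/ — between /i/ and /ʃ/; rule 4 does not apply here → [t].
/ʃ/ — between /t/ and /o/; rule 1 does not apply here → [ʃ].
/o/ — between /ʃ/ and /p/, in an unstressed syllable — surfaces as [ə] (rule 3).
/p/ (between /o/ and /f/) is unaffected → [p].
/f/ (between /p/ and /i/): rule 1 targets it, but not between two vowels → unchanged [f].
/i/ — between /f/ and /p/; rule 3 does not apply here → [i].
/p/ (word-final) is unaffected → [p].

[fəhʃətʃəpˈfip]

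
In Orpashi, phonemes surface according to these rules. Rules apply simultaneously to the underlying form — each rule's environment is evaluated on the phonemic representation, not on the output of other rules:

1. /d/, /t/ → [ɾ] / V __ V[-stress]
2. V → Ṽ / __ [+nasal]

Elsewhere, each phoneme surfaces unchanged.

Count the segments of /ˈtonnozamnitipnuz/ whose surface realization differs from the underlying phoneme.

3

Segments that undergo a rule: /o/ → [õ] (rule 2); /a/ → [ã] (rule 2); /t/ → [ɾ] (rule 1).
All other segments surface unchanged.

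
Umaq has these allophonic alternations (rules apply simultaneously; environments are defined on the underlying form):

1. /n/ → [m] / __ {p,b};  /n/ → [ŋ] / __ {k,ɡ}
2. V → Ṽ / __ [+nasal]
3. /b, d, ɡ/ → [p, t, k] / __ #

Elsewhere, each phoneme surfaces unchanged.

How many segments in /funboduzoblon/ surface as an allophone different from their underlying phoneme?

3

Segments that undergo a rule: /u/ → [ũ] (rule 2); /n/ → [m] (rule 1); /o/ → [õ] (rule 2).
All other segments surface unchanged.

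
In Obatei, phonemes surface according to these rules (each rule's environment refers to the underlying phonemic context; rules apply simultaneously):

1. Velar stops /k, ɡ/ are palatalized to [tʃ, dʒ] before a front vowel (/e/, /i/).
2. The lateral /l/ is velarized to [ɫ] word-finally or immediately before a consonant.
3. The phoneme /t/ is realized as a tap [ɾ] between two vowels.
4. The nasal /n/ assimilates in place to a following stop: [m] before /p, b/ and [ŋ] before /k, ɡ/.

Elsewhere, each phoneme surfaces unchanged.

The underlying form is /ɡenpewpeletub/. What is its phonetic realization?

[dʒempewpeleɾub]

Rule 1 applies to /ɡ/ (word-initial: before a front vowel) → [dʒ].
/e/ — not in any rule's target class → [e].
/n/ meets the environment for rule 4 (before a labial or velar stop) → [m].
/p/ (between /n/ and /e/) is unaffected → [p].
/e/ (between /p/ and /w/): no rule targets it → [e].
/w/ — not in any rule's target class → [w].
/p/ (between /w/ and /e/) is unaffected → [p].
/e/ (between /p/ and /l/): no rule targets it → [e].
/l/ (between /e/ and /e/) is in the target of rule 2 but the environment (word-finally or immediately before a consonant) is not met → [l].
/e/ — not in any rule's target class → [e].
Rule 3 applies to /t/ (between /e/ and /u/: between two vowels) → [ɾ].
/u/ stays [u].
/b/ — not in any rule's target class → [b].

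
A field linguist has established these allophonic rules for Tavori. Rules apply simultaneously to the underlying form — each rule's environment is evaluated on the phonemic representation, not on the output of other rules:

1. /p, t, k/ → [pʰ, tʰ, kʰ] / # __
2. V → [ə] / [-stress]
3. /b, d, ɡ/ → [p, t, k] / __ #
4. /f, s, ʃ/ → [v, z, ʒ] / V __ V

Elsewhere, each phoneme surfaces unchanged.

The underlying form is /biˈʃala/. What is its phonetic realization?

/b/ — word-initial; rule 3 does not apply here → [b].
/i/ meets the environment for rule 2 (in an unstressed syllable) → [ə].
/ʃ/ — between /i/ and /a/, between two vowels — surfaces as [ʒ] (rule 4).
/a/ — between /ʃ/ and /l/; rule 2 does not apply here → [a].
/l/ stays [l].
/a/ — word-final, in an unstressed syllable — surfaces as [ə] (rule 2).

[bəˈʒalə]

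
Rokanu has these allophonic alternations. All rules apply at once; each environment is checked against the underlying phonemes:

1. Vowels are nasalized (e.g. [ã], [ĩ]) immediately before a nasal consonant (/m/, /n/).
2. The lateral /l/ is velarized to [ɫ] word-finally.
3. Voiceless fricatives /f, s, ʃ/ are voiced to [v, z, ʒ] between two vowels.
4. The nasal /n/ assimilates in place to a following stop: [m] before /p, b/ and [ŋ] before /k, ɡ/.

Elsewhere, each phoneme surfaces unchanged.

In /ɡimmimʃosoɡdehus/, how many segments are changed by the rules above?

Segments that undergo a rule: /i/ → [ĩ] (rule 1); /i/ → [ĩ] (rule 1); /s/ → [z] (rule 3).
All other segments surface unchanged.

3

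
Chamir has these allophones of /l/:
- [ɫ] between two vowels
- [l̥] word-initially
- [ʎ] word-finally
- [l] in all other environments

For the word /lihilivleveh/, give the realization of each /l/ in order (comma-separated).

Occurrence 1 (position 1): word-initially → [l̥].
Occurrence 2 (position 5): between two vowels → [ɫ].
Occurrence 3 (position 8): no conditioning environment matches → elsewhere allophone [l].

[l̥], [ɫ], [l]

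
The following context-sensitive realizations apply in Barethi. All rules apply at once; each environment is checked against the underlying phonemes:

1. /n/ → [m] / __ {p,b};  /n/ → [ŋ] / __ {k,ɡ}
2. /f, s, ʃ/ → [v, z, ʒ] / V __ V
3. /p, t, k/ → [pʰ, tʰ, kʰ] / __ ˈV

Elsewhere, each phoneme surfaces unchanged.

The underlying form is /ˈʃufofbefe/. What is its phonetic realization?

[ˈʃuvofbeve]

/ʃ/ — word-initial; rule 2 does not apply here → [ʃ].
/f/ — between /u/ and /o/, between two vowels — surfaces as [v] (rule 2).
/f/ (between /o/ and /b/): rule 2 targets it, but not between two vowels → unchanged [f].
/f/ (between /e/ and /e/) occurs between two vowels → [v] by rule 2.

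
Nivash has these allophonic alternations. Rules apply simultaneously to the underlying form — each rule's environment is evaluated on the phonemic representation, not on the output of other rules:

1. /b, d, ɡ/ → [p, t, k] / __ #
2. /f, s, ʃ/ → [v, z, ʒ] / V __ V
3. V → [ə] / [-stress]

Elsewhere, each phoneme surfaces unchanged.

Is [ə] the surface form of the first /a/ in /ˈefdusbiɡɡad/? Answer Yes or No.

/a/ — between /ɡ/ and /d/, in an unstressed syllable — surfaces as [ə] (rule 3).
The actual realization is [ə], which matches [ə].

Yes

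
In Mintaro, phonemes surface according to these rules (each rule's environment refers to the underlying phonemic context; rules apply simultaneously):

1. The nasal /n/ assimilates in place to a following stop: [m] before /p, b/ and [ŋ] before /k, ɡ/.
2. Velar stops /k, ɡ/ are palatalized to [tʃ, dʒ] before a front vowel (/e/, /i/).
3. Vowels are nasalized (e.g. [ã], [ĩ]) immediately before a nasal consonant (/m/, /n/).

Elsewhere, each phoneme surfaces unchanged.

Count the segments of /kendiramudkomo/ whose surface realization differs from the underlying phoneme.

Segments that undergo a rule: /k/ → [tʃ] (rule 2); /e/ → [ẽ] (rule 3); /a/ → [ã] (rule 3); /o/ → [õ] (rule 3).
All other segments surface unchanged.

4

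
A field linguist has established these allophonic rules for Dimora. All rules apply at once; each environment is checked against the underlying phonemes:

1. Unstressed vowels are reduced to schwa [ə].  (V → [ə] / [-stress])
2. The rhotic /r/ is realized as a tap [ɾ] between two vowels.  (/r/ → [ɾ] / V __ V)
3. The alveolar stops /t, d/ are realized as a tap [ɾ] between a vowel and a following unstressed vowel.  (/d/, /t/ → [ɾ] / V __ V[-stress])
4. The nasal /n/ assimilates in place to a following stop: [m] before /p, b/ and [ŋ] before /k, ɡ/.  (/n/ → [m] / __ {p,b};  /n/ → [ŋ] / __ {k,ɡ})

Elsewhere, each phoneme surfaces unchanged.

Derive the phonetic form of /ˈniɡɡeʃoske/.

[ˈniɡɡəʃəskə]

/n/ (word-initial): rule 4 targets it, but not before a labial or velar stop → unchanged [n].
/i/ — between /n/ and /ɡ/; rule 1 does not apply here → [i].
/ɡ/ — not in any rule's target class → [ɡ].
/ɡ/ stays [ɡ].
Rule 1 applies to /e/ (between /ɡ/ and /ʃ/: in an unstressed syllable) → [ə].
/ʃ/ (between /e/ and /o/) is unaffected → [ʃ].
Rule 1 applies to /o/ (between /ʃ/ and /s/: in an unstressed syllable) → [ə].
/s/ (between /o/ and /k/): no rule targets it → [s].
/k/ stays [k].
/e/ (word-final) occurs in an unstressed syllable → [ə] by rule 1.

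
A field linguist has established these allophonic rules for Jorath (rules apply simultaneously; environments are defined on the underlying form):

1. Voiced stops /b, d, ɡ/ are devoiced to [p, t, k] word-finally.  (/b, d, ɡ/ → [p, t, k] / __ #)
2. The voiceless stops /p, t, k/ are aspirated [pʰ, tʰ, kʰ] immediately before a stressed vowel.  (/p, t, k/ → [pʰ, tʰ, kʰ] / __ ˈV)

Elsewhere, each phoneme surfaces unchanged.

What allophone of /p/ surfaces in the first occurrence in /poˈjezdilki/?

[p]

/p/ — word-initial; rule 2 does not apply here → [p].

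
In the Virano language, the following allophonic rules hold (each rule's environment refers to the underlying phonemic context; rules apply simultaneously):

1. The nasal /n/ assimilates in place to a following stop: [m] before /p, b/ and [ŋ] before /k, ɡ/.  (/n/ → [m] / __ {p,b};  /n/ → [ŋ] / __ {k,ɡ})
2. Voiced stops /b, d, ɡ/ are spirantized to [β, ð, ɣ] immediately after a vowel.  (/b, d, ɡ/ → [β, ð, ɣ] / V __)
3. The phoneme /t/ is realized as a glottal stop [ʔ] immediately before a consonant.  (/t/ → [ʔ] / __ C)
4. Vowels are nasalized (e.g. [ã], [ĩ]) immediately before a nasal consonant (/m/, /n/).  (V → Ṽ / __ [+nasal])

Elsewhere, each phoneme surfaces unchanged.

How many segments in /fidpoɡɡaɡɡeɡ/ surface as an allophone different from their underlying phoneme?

4

Segments that undergo a rule: /d/ → [ð] (rule 2); /ɡ/ → [ɣ] (rule 2); /ɡ/ → [ɣ] (rule 2); /ɡ/ → [ɣ] (rule 2).
All other segments surface unchanged.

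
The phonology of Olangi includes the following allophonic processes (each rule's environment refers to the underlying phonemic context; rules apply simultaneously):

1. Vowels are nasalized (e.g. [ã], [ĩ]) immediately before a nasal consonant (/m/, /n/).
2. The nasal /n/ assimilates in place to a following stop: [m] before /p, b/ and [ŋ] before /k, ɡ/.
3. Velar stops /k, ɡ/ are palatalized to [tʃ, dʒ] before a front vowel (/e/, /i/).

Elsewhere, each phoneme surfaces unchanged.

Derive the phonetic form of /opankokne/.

[opãŋkokne]

/o/ (word-initial) fails the environment for rule 1, so it stays [o].
Rule 1 applies to /a/ (between /p/ and /n/: before a nasal consonant) → [ã].
/n/ — between /a/ and /k/, before a labial or velar stop — surfaces as [ŋ] (rule 2).
/k/ — between /n/ and /o/; rule 3 does not apply here → [k].
/o/ (between /k/ and /k/): rule 1 targets it, but not before a nasal consonant → unchanged [o].
/k/ (between /o/ and /n/): rule 3 targets it, but not before a front vowel → unchanged [k].
/n/ — between /k/ and /e/; rule 2 does not apply here → [n].
/e/ (word-final) is in the target of rule 1 but the environment (before a nasal consonant) is not met → [e].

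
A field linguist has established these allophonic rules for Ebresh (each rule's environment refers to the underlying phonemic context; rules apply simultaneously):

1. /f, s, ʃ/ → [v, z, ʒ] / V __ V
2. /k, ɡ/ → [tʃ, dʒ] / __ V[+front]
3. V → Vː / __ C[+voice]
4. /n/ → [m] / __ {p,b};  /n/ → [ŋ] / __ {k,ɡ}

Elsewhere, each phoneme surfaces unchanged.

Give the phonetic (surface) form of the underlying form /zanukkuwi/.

[zaːnukkuːwi]

/a/ (between /z/ and /n/) occurs before a voiced consonant → [aː] by rule 3.
/n/ (between /a/ and /u/) fails the environment for rule 4, so it stays [n].
/u/ — between /n/ and /k/; rule 3 does not apply here → [u].
/k/ (between /u/ and /k/) fails the environment for rule 2, so it stays [k].
/k/ (between /k/ and /u/): rule 2 targets it, but not before a front vowel → unchanged [k].
/u/ (between /k/ and /w/): before a voiced consonant, so rule 3 applies → [uː].
/i/ (word-final): rule 3 targets it, but not before a voiced consonant → unchanged [i].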